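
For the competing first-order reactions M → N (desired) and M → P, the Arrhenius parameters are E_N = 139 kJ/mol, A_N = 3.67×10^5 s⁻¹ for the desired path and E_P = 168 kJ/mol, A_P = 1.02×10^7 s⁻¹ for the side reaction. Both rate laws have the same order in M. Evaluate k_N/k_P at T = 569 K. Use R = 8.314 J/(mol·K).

Since both paths have the same order in M, the concentration cancels and S_{N/P} = k_N/k_P = (A_N/A_P)·exp[(E_P−E_N)/(RT)].
(E_P−E_N)/(RT) = (168−139)×10³/(8.314×569) = 29000/4731 = 6.130.
k_N/k_P = (3.67×10^5/1.02×10^7)·exp(6.130) = 0.03598 × 459.5 = 16.5.

16.5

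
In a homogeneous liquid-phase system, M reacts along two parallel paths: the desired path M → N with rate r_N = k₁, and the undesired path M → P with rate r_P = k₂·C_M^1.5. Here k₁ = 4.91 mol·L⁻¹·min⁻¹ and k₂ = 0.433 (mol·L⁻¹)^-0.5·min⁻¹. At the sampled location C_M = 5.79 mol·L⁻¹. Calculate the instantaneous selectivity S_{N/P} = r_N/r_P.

0.814

S_{N/P} = r_N/r_P = (k₁)/(k₂·C_M^1.5) = (k₁/k₂)·C_M^-1.5.
= (4.91) / (0.433×5.790^1.5) = 4.910/6.033 = 0.814.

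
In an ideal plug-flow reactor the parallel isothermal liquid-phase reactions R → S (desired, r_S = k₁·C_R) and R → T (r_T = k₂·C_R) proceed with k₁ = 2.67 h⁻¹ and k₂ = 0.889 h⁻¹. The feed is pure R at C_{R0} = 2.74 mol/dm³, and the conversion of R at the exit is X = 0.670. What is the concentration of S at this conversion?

C_R = C_{R0}(1−X) = 0.9042 mol/dm³.
Both paths are first order in R, so the instantaneous fraction to S is constant: dC_S/d(−C_R) = k₁/(k₁+k₂) = 0.7502.
C_S = 0.7502·(C_{R0}−C_R) = 0.7502×1.836 = 1.38 mol/dm³.

1.38 mol/dm³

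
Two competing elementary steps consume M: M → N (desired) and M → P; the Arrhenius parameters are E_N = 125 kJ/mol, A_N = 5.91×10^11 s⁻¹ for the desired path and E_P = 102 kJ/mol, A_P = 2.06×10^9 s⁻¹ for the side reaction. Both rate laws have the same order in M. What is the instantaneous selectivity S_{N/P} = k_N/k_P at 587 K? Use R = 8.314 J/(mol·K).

2.58

k_N/k_P = (A_N/A_P)·exp[−(E_N−E_P)/(RT)] = (A_N/A_P)·exp[(E_P−E_N)/(RT)].
(E_P−E_N)/(RT) = (102−125)×10³/(8.314×587) = -23000/4880 = -4.713.
k_N/k_P = (5.91×10^11/2.06×10^9)·exp(-4.713) = 286.9 × 0.008980 = 2.58.
Since E_N > E_P, raising the temperature improves selectivity toward N.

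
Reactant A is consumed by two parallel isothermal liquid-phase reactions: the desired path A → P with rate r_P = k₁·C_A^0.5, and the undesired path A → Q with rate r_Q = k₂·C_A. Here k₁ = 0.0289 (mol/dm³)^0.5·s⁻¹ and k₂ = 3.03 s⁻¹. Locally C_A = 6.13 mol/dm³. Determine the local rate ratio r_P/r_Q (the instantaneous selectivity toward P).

S_{P/Q} = r_P/r_Q = (k₁·C_A^0.5)/(k₂·C_A) = (k₁/k₂)·C_A^-0.5.
= (0.0289×6.130^0.5) / (3.03×6.130) = 0.07155/18.57 = 0.00385.
The undesired path is higher order in A, so low C_A (CSTR or dilute feed) favours P.

0.00385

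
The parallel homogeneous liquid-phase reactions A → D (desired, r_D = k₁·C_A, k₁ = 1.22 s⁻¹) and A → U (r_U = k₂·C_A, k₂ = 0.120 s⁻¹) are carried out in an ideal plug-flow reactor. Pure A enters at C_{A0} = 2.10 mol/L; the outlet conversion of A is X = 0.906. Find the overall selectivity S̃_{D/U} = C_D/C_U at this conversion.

C_A = C_{A0}(1−X) = 0.1974 mol/L.
Both paths are first order in A, so the instantaneous fraction to D is constant: dC_D/d(−C_A) = k₁/(k₁+k₂) = 0.9104.
C_D = 0.9104·(C_{A0}−C_A) = 0.9104×1.903 = 1.73 mol/L.
C_U = (C_{A0}−C_A)−C_D = 0.1704 mol/L; S̃_{D/U} = 1.732/0.1704 = 10.2.

10.2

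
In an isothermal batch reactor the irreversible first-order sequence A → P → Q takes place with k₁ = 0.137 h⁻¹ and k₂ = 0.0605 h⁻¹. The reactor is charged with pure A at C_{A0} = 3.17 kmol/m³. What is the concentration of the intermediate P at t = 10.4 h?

1.66 kmol/m³

Solving the coupled first-order balances gives C_P(t) = [k₁/(k₂−k₁)]·C_{A0}·(e^(−k₁t) − e^(−k₂t)).
e^(−k₁t) = e^(−0.137×10.4) = e^(−1.425) = 0.2406; e^(−k₂t) = e^(−0.6292) = 0.5330.
C_P = 0.137×3.17/(0.0605−0.137) × (0.2406−0.5330) = (-5.677)×(-0.2925) = 1.660 kmol/m³.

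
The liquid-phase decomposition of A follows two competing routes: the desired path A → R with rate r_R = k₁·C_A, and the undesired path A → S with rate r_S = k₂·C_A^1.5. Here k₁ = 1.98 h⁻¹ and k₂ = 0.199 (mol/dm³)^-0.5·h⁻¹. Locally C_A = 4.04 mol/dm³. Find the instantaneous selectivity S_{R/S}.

4.95

S_{R/S} = r_R/r_S = (k₁·C_A)/(k₂·C_A^1.5) = (k₁/k₂)·C_A^-0.5.
= (1.98×4.040) / (0.199×4.040^1.5) = 7.999/1.616 = 4.95.
The undesired path is higher order in A, so low C_A (CSTR or dilute feed) favours R.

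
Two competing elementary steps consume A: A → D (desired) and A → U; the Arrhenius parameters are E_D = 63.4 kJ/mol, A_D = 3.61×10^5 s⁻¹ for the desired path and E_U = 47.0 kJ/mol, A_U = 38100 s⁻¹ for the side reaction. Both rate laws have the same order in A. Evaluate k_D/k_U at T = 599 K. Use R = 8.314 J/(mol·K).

0.352

With equal orders, S_{D/U} = k_D/k_U = (A_D/A_U)·exp[(E_U−E_D)/(RT)].
(E_U−E_D)/(RT) = (47.0−63.4)×10³/(8.314×599) = -16400/4980 = -3.293.
k_D/k_U = (3.61×10^5/38100)·exp(-3.293) = 9.475 × 0.03714 = 0.352.
Since E_D > E_U, raising the temperature improves selectivity toward D.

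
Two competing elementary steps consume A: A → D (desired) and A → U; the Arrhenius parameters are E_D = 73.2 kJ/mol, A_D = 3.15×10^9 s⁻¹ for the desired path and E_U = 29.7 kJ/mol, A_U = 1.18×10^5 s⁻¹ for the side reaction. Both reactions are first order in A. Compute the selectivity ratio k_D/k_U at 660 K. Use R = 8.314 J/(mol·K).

k_D/k_U = (A_D/A_U)·exp[−(E_D−E_U)/(RT)] = (A_D/A_U)·exp[(E_U−E_D)/(RT)].
(E_U−E_D)/(RT) = (29.7−73.2)×10³/(8.314×660) = -43500/5487 = -7.927.
k_D/k_U = (3.15×10^9/1.18×10^5)·exp(-7.927) = 26695 × 3.607×10^-4 = 9.63.
Since E_D > E_U, raising the temperature improves selectivity toward D.

9.63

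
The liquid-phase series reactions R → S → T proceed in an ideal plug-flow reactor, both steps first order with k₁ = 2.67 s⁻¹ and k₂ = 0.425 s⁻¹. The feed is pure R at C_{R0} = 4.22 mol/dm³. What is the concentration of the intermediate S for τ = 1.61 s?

2.46 mol/dm³

Solving the coupled first-order balances gives C_S(τ) = [k₁/(k₂−k₁)]·C_{R0}·(e^(−k₁τ) − e^(−k₂τ)).
e^(−k₁τ) = e^(−2.67×1.61) = e^(−4.299) = 0.01359; e^(−k₂τ) = e^(−0.6843) = 0.5045.
C_S = 2.67×4.22/(0.425−2.67) × (0.01359−0.5045) = (-5.019)×(-0.4909) = 2.464 mol/dm³.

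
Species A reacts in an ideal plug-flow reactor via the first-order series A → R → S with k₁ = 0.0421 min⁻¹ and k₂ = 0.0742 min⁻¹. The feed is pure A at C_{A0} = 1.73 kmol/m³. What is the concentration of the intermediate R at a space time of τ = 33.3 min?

0.367 kmol/m³

Solving the coupled first-order balances gives C_R(τ) = [k₁/(k₂−k₁)]·C_{A0}·(e^(−k₁τ) − e^(−k₂τ)).
e^(−k₁τ) = e^(−0.0421×33.3) = e^(−1.402) = 0.2461; e^(−k₂τ) = e^(−2.471) = 0.08451.
C_R = 0.0421×1.73/(0.0742−0.0421) × (0.2461−0.08451) = 2.269×0.1616 = 0.3667 kmol/m³.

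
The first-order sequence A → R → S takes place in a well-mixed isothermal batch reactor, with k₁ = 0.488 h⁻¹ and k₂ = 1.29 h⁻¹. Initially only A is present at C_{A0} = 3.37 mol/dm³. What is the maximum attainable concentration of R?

Evaluating C_R at t_opt = ln(k₂/k₁)/(k₂−k₁) gives C_{R,max}/C_{A0} = (k₁/k₂)^[k₂/(k₂−k₁)].
= (0.488/1.29)^(1.29/(1.29−0.488)) = (0.3783)^(1.608) = 0.2094.
C_{R,max} = 0.2094×3.37 = 0.706 mol/dm³.

0.706 mol/dm³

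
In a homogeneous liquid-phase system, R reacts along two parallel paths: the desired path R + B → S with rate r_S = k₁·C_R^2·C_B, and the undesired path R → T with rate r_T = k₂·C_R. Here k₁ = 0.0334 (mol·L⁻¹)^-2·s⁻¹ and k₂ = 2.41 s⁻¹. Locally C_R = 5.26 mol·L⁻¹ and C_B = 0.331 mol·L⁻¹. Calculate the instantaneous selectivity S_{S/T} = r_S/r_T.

0.0241

S_{S/T} = r_S/r_T = (k₁·C_R^2·C_B)/(k₂·C_R) = (k₁/k₂)·C_R·C_B.
= (0.0334×5.260^2×0.3310) / (2.41×5.260) = 0.3059/12.68 = 0.0241.
Since the desired path is higher order in R, keeping C_R high (PFR or concentrated feed) favours S.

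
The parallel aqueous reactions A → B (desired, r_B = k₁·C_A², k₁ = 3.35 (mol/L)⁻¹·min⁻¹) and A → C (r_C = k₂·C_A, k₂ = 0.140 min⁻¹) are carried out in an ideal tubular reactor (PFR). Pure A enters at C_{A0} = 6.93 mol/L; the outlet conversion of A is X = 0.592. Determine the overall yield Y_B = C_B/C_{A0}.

0.587

C_A = C_{A0}(1−X) = 2.827 mol/L.
Along a PFR/batch, dC_C/dC_A = −r_C/(r_B+r_C) = −k₂/(k₂+k₁·C_A).
Integrating from C_{A0} to C_A: C_C = (0.140/3.35)·ln[(0.140+3.35·6.93)/(0.140+3.35·2.83)] = 0.04179·ln(23.36/9.612) = 0.03710 mol/L.
Then C_B = (C_{A0}−C_A) − C_C = 4.103 − 0.03710 = 4.065 mol/L.
Y_B = C_B/C_{A0} = 4.065/6.93 = 0.587.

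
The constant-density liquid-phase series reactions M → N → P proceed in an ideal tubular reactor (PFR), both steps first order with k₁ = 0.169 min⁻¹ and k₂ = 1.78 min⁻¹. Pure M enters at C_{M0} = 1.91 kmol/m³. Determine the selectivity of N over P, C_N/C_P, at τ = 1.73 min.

0.408

The intermediate concentration in a first-order A→B→C sequence is C_N = k₁C_{M0}(e^(−k₁τ) − e^(−k₂τ))/(k₂−k₁).
e^(−k₁τ) = e^(−0.169×1.73) = e^(−0.2924) = 0.7465; e^(−k₂τ) = e^(−3.079) = 0.04599.
C_N = 0.169×1.91/(1.78−0.169) × (0.7465−0.04599) = 0.2004×0.7005 = 0.1404 kmol/m³.
C_M = C_{M0}e^(−k₁τ) = 1.426 kmol/m³, so C_P = C_{M0}−C_M−C_N = 0.3438 kmol/m³; C_N/C_P = 0.408.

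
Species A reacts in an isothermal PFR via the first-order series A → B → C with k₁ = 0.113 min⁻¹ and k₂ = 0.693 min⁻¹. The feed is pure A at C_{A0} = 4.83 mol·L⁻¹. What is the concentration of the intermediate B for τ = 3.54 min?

0.550 mol·L⁻¹

For first-order series with pure A initially, C_B(τ) = k₁C_{A0}/(k₂−k₁)·(e^(−k₁τ) − e^(−k₂τ)).
e^(−k₁τ) = e^(−0.113×3.54) = e^(−0.4000) = 0.6703; e^(−k₂τ) = e^(−2.453) = 0.08602.
C_B = 0.113×4.83/(0.693−0.113) × (0.6703−0.08602) = 0.9410×0.5843 = 0.5498 mol·L⁻¹.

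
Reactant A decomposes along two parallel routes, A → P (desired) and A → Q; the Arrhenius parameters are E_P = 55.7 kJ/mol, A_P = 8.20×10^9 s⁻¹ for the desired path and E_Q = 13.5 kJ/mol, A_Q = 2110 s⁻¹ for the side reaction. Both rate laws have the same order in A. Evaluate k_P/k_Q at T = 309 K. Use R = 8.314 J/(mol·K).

0.286

With equal orders, S_{P/Q} = k_P/k_Q = (A_P/A_Q)·exp[(E_Q−E_P)/(RT)].
(E_Q−E_P)/(RT) = (13.5−55.7)×10³/(8.314×309) = -42200/2569 = -16.43.
k_P/k_Q = (8.20×10^9/2110)·exp(-16.43) = 3.886×10^6 × 7.346×10^-8 = 0.286.
Since E_P > E_Q, raising the temperature improves selectivity toward P.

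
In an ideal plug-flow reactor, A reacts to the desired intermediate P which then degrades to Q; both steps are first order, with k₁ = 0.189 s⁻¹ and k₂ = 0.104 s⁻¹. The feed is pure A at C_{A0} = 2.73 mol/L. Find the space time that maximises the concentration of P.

For first-order series the maximum of C_P occurs at τ_opt = ln(k₂/k₁)/(k₂−k₁).
= ln(0.104/0.189)/(0.104−0.189) = ln(0.5503)/-0.08500 = -0.5974/-0.08500 = 7.03 s.

7.03 s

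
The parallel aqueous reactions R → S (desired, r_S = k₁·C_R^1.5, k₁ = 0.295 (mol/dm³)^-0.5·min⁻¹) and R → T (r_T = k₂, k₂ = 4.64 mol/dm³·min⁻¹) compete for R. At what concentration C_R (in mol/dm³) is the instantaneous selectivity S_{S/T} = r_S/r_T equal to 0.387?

S_{S/T} = (k₁/k₂)·C_R^1.5 ⇒ C_R = (S·k₂/k₁)^(1/1.5).
= (0.387×4.64/0.295)^(0.6667) = (6.087)^(0.6667) = 3.33 mol/dm³.

3.33 mol/dm³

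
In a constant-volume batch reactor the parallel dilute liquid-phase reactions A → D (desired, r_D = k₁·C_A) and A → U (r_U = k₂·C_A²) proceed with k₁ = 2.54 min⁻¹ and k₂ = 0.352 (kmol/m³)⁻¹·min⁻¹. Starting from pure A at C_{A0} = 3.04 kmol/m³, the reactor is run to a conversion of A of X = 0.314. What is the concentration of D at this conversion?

0.705 kmol/m³

C_A = C_{A0}(1−X) = 2.085 kmol/m³.
Along a PFR/batch, dC_D/dC_A = −r_D/(r_D+r_U) = −k₁/(k₁+k₂·C_A).
Integrating from C_{A0} to C_A: C_D = (2.54/0.352)·ln[(2.54+0.352·3.04)/(2.54+0.352·2.09)] = 7.216·ln(3.610/3.274) = 0.7050 kmol/m³.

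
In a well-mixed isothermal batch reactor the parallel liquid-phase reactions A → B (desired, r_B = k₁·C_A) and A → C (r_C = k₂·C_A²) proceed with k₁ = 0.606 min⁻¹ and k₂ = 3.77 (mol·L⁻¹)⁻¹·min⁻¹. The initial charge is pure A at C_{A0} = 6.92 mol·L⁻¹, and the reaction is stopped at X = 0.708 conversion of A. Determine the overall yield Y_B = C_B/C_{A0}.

0.0273

C_A = C_{A0}(1−X) = 2.021 mol·L⁻¹.
Along a PFR/batch, dC_B/dC_A = −r_B/(r_B+r_C) = −k₁/(k₁+k₂·C_A).
Integrating from C_{A0} to C_A: C_B = (0.606/3.77)·ln[(0.606+3.77·6.92)/(0.606+3.77·2.02)] = 0.1607·ln(26.69/8.224) = 0.1893 mol·L⁻¹.
Y_B = C_B/C_{A0} = 0.1893/6.92 = 0.0273.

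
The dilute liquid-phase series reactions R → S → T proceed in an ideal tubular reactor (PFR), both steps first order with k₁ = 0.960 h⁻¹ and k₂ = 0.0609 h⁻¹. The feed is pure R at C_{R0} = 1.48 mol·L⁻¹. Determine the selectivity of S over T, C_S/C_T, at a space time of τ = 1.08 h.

The intermediate concentration in a first-order A→B→C sequence is C_S = k₁C_{R0}(e^(−k₁τ) − e^(−k₂τ))/(k₂−k₁).
e^(−k₁τ) = e^(−0.960×1.08) = e^(−1.037) = 0.3546; e^(−k₂τ) = e^(−0.06577) = 0.9363.
C_S = 0.960×1.48/(0.0609−0.960) × (0.3546−0.9363) = (-1.580)×(-0.5818) = 0.9193 mol·L⁻¹.
C_R = C_{R0}e^(−k₁τ) = 0.5248 mol·L⁻¹, so C_T = C_{R0}−C_R−C_S = 0.03589 mol·L⁻¹; C_S/C_T = 25.6.

25.6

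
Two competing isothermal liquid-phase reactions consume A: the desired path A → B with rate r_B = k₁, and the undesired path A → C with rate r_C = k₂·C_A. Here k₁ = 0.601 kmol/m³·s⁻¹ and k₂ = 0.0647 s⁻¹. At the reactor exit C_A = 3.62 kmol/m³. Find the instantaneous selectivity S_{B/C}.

2.57

S_{B/C} = r_B/r_C = (k₁)/(k₂·C_A) = (k₁/k₂)·C_A⁻¹.
= (0.601) / (0.0647×3.620) = 0.6010/0.2342 = 2.57.
The undesired path is higher order in A, so low C_A (CSTR or dilute feed) favours B.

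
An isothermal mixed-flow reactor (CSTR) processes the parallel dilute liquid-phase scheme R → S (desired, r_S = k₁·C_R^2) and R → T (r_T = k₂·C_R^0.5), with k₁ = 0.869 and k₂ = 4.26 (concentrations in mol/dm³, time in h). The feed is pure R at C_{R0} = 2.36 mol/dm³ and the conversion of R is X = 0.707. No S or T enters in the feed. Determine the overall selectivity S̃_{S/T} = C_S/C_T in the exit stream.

0.117

Exit C_R = C_{R0}(1−X) = 2.36×0.293 = 0.6915 mol/dm³.
Rates in a CSTR are evaluated at the outlet concentration: r_S = 0.869×0.6915^2 = 0.4155, r_T = 4.26×0.6915^0.5 = 3.542.
Overall selectivity = C_S/C_T = r_Sτ/(r_Tτ) = r_S/r_T = 0.117.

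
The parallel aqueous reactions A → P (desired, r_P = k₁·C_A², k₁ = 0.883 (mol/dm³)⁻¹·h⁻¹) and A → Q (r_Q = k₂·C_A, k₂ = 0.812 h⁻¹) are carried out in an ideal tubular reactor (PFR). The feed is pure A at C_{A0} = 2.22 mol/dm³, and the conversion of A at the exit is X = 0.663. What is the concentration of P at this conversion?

0.890 mol/dm³

C_A = C_{A0}(1−X) = 0.7481 mol/dm³.
Along a PFR/batch, dC_Q/dC_A = −r_Q/(r_P+r_Q) = −k₂/(k₂+k₁·C_A).
Integrating from C_{A0} to C_A: C_Q = (0.812/0.883)·ln[(0.812+0.883·2.22)/(0.812+0.883·0.748)] = 0.9196·ln(2.772/1.473) = 0.5818 mol/dm³.
Then C_P = (C_{A0}−C_A) − C_Q = 1.472 − 0.5818 = 0.8901 mol/dm³.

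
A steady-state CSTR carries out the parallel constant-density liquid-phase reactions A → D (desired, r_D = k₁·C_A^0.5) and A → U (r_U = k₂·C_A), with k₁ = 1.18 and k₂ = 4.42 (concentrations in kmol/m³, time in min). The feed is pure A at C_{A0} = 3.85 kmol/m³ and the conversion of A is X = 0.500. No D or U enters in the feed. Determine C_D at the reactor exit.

0.311 kmol/m³

Exit C_A = C_{A0}(1−X) = 3.85×0.500 = 1.925 kmol/m³.
Rates in a CSTR are evaluated at the outlet concentration: r_D = 1.18×1.925^0.5 = 1.637, r_U = 4.42×1.925 = 8.508.
Fraction of consumed A going to D: r_D/(r_D+r_U) = 0.1614.
C_D = 0.1614·C_{A0}·X = 0.1614×3.85×0.500 = 0.311 kmol/m³.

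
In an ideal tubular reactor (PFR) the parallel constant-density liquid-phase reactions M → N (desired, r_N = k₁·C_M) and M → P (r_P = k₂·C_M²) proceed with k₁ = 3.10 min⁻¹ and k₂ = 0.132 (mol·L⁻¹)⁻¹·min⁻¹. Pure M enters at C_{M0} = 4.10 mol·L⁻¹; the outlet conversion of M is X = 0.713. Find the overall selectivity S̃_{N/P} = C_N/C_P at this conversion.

C_M = C_{M0}(1−X) = 1.177 mol·L⁻¹.
Along a PFR/batch, dC_N/dC_M = −r_N/(r_N+r_P) = −k₁/(k₁+k₂·C_M).
Integrating from C_{M0} to C_M: C_N = (3.10/0.132)·ln[(3.10+0.132·4.10)/(3.10+0.132·1.18)] = 23.48·ln(3.641/3.255) = 2.631 mol·L⁻¹.
C_P = (C_{M0}−C_M)−C_N = 0.2925 mol·L⁻¹; S̃_{N/P} = 2.631/0.2925 = 8.99.

8.99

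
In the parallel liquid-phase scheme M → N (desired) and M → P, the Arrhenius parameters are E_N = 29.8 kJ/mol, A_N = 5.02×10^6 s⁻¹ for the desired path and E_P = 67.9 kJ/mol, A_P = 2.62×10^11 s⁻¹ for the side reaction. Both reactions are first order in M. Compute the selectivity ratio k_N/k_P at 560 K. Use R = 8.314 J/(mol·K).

k_N/k_P = (A_N/A_P)·exp[−(E_N−E_P)/(RT)] = (A_N/A_P)·exp[(E_P−E_N)/(RT)].
(E_P−E_N)/(RT) = (67.9−29.8)×10³/(8.314×560) = 38100/4656 = 8.183.
k_N/k_P = (5.02×10^6/2.62×10^11)·exp(8.183) = 1.916×10^-5 × 3581 = 0.0686.
Since E_N < E_P, lowering the temperature improves selectivity toward N.

0.0686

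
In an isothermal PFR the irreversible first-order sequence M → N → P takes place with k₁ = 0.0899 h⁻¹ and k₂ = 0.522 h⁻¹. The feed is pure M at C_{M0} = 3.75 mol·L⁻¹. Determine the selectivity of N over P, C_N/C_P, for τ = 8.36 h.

Solving the coupled first-order balances gives C_N(τ) = [k₁/(k₂−k₁)]·C_{M0}·(e^(−k₁τ) − e^(−k₂τ)).
e^(−k₁τ) = e^(−0.0899×8.36) = e^(−0.7516) = 0.4716; e^(−k₂τ) = e^(−4.364) = 0.01273.
C_N = 0.0899×3.75/(0.522−0.0899) × (0.4716−0.01273) = 0.7802×0.4589 = 0.3580 mol·L⁻¹.
C_M = C_{M0}e^(−k₁τ) = 1.769 mol·L⁻¹, so C_P = C_{M0}−C_M−C_N = 1.623 mol·L⁻¹; C_N/C_P = 0.221.

0.221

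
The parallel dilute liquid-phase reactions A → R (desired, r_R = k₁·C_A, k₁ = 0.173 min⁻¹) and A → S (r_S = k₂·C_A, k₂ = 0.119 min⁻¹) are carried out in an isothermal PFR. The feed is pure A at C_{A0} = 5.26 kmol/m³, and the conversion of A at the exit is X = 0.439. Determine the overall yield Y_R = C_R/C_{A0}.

0.260

C_A = C_{A0}(1−X) = 2.951 kmol/m³.
Both paths are first order in A, so the instantaneous fraction to R is constant: dC_R/d(−C_A) = k₁/(k₁+k₂) = 0.5925.
C_R = 0.5925·(C_{A0}−C_A) = 0.5925×2.309 = 1.37 kmol/m³.
Y_R = C_R/C_{A0} = 1.368/5.26 = 0.260.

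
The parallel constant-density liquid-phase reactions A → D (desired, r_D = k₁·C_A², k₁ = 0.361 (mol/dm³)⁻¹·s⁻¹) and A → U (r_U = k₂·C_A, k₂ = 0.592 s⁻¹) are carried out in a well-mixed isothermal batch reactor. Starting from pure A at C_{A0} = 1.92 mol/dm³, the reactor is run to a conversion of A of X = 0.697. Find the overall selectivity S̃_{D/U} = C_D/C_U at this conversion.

C_A = C_{A0}(1−X) = 0.5818 mol/dm³.
Along a PFR/batch, dC_U/dC_A = −r_U/(r_D+r_U) = −k₂/(k₂+k₁·C_A).
Integrating from C_{A0} to C_A: C_U = (0.592/0.361)·ln[(0.592+0.361·1.92)/(0.592+0.361·0.582)] = 1.640·ln(1.285/0.8020) = 0.7732 mol/dm³.
Then C_D = (C_{A0}−C_A) − C_U = 1.338 − 0.7732 = 0.5651 mol/dm³.
S̃_{D/U} = C_D/C_U = 0.5651/0.7732 = 0.731.

0.731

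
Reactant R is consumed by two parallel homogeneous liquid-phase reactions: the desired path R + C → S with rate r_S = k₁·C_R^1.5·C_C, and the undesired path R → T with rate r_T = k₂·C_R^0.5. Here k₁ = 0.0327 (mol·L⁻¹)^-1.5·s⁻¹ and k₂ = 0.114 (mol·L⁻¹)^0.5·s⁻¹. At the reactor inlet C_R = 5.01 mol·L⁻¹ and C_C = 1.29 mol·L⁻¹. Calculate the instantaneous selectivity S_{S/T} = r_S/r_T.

1.85

S_{S/T} = r_S/r_T = (k₁·C_R^1.5·C_C)/(k₂·C_R^0.5) = (k₁/k₂)·C_R·C_C.
= (0.0327×5.010^1.5×1.290) / (0.114×5.010^0.5) = 0.4730/0.2552 = 1.85.
Since the desired path is higher order in R, keeping C_R high (PFR or concentrated feed) favours S.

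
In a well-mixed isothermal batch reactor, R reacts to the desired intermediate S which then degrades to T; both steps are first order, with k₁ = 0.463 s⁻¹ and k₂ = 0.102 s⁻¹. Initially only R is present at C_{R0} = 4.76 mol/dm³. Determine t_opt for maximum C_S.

4.19 s

For first-order series the maximum of C_S occurs at t_opt = ln(k₂/k₁)/(k₂−k₁).
= ln(0.102/0.463)/(0.102−0.463) = ln(0.2203)/-0.3610 = -1.513/-0.3610 = 4.19 s.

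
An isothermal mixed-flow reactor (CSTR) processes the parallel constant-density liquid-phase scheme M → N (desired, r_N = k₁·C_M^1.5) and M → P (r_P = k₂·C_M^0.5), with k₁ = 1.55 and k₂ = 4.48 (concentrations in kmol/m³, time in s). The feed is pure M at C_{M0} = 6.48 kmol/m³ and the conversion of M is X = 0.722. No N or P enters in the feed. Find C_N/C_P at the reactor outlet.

Exit C_M = C_{M0}(1−X) = 6.48×0.278 = 1.801 kmol/m³.
A CSTR operates uniformly at the exit composition, giving r_N = 3.748 and r_P = 6.013 (each k·C_M^n at C_M = 1.801).
Overall selectivity = C_N/C_P = r_Nτ/(r_Pτ) = r_N/r_P = 0.623.

0.623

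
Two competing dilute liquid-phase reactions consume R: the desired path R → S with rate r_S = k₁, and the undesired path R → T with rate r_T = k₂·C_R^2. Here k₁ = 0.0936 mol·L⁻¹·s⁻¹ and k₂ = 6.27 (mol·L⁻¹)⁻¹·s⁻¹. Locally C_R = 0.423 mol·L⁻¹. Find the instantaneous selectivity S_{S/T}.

0.0834

S_{S/T} = r_S/r_T = (k₁)/(k₂·C_R^2) = (k₁/k₂)·C_R^-2.
= (0.0936) / (6.27×0.4230^2) = 0.09360/1.122 = 0.0834.
The undesired path is higher order in R, so low C_R (CSTR or dilute feed) favours S.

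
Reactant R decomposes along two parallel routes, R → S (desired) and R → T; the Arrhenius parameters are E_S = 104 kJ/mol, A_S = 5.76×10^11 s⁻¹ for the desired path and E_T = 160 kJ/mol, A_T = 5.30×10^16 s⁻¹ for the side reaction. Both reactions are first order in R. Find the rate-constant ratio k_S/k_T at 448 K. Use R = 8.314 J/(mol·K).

k_S/k_T = (A_S/A_T)·exp[−(E_S−E_T)/(RT)] = (A_S/A_T)·exp[(E_T−E_S)/(RT)].
(E_T−E_S)/(RT) = (160−104)×10³/(8.314×448) = 56000/3725 = 15.03.
k_S/k_T = (5.76×10^11/5.30×10^16)·exp(15.03) = 1.087×10^-5 × 3.385×10^6 = 36.8.
Since E_S < E_T, lowering the temperature improves selectivity toward S.

36.8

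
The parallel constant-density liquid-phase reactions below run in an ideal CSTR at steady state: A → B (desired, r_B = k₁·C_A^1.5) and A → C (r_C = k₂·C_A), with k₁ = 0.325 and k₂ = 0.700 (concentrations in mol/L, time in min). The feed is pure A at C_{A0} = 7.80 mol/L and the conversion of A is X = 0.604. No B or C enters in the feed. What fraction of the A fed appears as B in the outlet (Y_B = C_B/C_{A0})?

Exit C_A = C_{A0}(1−X) = 7.80×0.396 = 3.089 mol/L.
In a CSTR the entire volume is at exit conditions, so r_B = 0.325×3.089^1.5 = 1.764 and r_C = 0.700×3.089 = 2.162.
Fraction of consumed A going to B: r_B/(r_B+r_C) = 0.4493.
C_B = 0.4493·C_{A0}·X = 0.4493×7.80×0.604 = 2.12 mol/L; Y_B = C_B/C_{A0} = 0.271.

0.271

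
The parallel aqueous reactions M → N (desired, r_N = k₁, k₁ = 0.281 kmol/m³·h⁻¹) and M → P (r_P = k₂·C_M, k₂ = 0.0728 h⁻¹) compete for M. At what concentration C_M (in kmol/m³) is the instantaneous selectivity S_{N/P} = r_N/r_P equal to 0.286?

13.5 kmol/m³

S_{N/P} = (k₁/k₂)·C_M⁻¹ ⇒ C_M = (S·k₂/k₁)^(-1).
= (0.286×0.0728/0.281)^(-1) = (0.07410)^(-1) = 13.5 kmol/m³.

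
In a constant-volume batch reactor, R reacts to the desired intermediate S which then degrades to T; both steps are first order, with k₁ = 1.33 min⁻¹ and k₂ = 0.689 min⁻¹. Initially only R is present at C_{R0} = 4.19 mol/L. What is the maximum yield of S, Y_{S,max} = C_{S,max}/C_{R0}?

0.493

For a first-order series the maximum intermediate yield is C_{S,max}/C_{R0} = (k₁/k₂)^[k₂/(k₂−k₁)].
= (1.33/0.689)^(0.689/(0.689−1.33)) = (1.930)^(-1.075) = 0.4931.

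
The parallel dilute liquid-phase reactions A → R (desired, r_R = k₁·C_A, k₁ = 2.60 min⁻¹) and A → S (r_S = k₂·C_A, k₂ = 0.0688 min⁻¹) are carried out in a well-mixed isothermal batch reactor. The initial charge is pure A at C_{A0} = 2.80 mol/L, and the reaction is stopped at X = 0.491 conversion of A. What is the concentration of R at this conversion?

C_A = C_{A0}(1−X) = 1.425 mol/L.
Both paths are first order in A, so the instantaneous fraction to R is constant: dC_R/d(−C_A) = k₁/(k₁+k₂) = 0.9742.
C_R = 0.9742·(C_{A0}−C_A) = 0.9742×1.375 = 1.34 mol/L.

1.34 mol/L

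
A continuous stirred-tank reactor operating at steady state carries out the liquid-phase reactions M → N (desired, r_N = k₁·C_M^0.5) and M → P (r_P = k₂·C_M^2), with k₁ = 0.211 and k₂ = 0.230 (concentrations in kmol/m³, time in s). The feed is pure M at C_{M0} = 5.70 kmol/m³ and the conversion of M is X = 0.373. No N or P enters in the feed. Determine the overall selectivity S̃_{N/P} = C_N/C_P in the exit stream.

Exit C_M = C_{M0}(1−X) = 5.70×0.627 = 3.574 kmol/m³.
Rates in a CSTR are evaluated at the outlet concentration: r_N = 0.211×3.574^0.5 = 0.3989, r_P = 0.230×3.574^2 = 2.938.
Overall selectivity = C_N/C_P = r_Nτ/(r_Pτ) = r_N/r_P = 0.136.

0.136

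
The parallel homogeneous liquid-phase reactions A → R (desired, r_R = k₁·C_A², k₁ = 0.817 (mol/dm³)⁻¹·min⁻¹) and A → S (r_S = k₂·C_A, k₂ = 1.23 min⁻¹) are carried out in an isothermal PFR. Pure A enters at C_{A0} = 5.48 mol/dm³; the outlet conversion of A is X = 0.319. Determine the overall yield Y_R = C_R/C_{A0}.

C_A = C_{A0}(1−X) = 3.732 mol/dm³.
Along a PFR/batch, dC_S/dC_A = −r_S/(r_R+r_S) = −k₂/(k₂+k₁·C_A).
Integrating from C_{A0} to C_A: C_S = (1.23/0.817)·ln[(1.23+0.817·5.48)/(1.23+0.817·3.73)] = 1.506·ln(5.707/4.279) = 0.4336 mol/dm³.
Then C_R = (C_{A0}−C_A) − C_S = 1.748 − 0.4336 = 1.315 mol/dm³.
Y_R = C_R/C_{A0} = 1.315/5.48 = 0.240.

0.240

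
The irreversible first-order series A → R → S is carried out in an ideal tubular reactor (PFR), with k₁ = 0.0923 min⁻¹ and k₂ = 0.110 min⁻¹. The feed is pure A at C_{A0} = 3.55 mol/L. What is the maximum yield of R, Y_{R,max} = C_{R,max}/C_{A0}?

At the optimum, C_{R,max}/C_{A0} = (k₁/k₂)^[k₂/(k₂−k₁)].
= (0.0923/0.110)^(0.110/(0.110−0.0923)) = (0.8391)^(6.215) = 0.3361.

0.336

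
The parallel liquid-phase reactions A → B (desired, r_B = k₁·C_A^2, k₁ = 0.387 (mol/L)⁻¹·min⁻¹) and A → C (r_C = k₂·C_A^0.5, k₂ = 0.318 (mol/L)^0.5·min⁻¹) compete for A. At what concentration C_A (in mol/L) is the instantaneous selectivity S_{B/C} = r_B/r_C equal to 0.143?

S_{B/C} = (k₁/k₂)·C_A^1.5 ⇒ C_A = (S·k₂/k₁)^(1/1.5).
= (0.143×0.318/0.387)^(0.6667) = (0.1175)^(0.6667) = 0.240 mol/L.

0.240 mol/L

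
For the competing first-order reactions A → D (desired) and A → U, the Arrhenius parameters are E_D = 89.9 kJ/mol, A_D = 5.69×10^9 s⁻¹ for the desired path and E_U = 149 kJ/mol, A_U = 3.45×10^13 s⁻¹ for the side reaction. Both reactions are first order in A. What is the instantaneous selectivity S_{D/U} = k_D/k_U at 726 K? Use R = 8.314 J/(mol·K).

2.95

k_D/k_U = (A_D/A_U)·exp[−(E_D−E_U)/(RT)] = (A_D/A_U)·exp[(E_U−E_D)/(RT)].
(E_U−E_D)/(RT) = (149−89.9)×10³/(8.314×726) = 59100/6036 = 9.791.
k_D/k_U = (5.69×10^9/3.45×10^13)·exp(9.791) = 1.649×10^-4 × 17878 = 2.95.
Since E_D < E_U, lowering the temperature improves selectivity toward D.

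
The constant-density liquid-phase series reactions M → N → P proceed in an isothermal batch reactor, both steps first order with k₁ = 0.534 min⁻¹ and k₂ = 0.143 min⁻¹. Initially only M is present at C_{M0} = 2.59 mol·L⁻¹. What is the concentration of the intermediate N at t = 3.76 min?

For first-order series with pure M initially, C_N(t) = k₁C_{M0}/(k₂−k₁)·(e^(−k₁t) − e^(−k₂t)).
e^(−k₁t) = e^(−0.534×3.76) = e^(−2.008) = 0.1343; e^(−k₂t) = e^(−0.5377) = 0.5841.
C_N = 0.534×2.59/(0.143−0.534) × (0.1343−0.5841) = (-3.537)×(-0.4498) = 1.591 mol·L⁻¹.

1.59 mol·L⁻¹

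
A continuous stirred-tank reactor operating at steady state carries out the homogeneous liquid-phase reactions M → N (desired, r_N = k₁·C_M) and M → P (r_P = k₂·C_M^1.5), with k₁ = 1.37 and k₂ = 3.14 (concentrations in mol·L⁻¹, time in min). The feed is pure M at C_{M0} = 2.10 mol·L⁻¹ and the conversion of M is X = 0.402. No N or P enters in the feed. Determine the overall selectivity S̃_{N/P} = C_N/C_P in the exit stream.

0.389

Exit C_M = C_{M0}(1−X) = 2.10×0.598 = 1.256 mol·L⁻¹.
A CSTR operates uniformly at the exit composition, giving r_N = 1.720 and r_P = 4.419 (each k·C_M^n at C_M = 1.256).
Overall selectivity = C_N/C_P = r_Nτ/(r_Pτ) = r_N/r_P = 0.389.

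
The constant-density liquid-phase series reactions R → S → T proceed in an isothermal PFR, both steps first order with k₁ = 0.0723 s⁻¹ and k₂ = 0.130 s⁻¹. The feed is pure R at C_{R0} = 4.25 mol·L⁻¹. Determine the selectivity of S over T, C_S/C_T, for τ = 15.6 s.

Solving the coupled first-order balances gives C_S(τ) = [k₁/(k₂−k₁)]·C_{R0}·(e^(−k₁τ) − e^(−k₂τ)).
e^(−k₁τ) = e^(−0.0723×15.6) = e^(−1.128) = 0.3237; e^(−k₂τ) = e^(−2.028) = 0.1316.
C_S = 0.0723×4.25/(0.130−0.0723) × (0.3237−0.1316) = 5.325×0.1921 = 1.023 mol·L⁻¹.
C_R = C_{R0}e^(−k₁τ) = 1.376 mol·L⁻¹, so C_T = C_{R0}−C_R−C_S = 1.851 mol·L⁻¹; C_S/C_T = 0.553.

0.553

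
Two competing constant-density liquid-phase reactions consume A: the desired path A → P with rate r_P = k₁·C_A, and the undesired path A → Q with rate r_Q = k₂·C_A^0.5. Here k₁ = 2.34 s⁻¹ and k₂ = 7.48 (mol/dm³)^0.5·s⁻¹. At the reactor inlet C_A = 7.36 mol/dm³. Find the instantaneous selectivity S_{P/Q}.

S_{P/Q} = r_P/r_Q = (k₁·C_A)/(k₂·C_A^0.5) = (k₁/k₂)·C_A^0.5.
= (2.34×7.360) / (7.48×7.360^0.5) = 17.22/20.29 = 0.849.
Since the desired path is higher order in A, keeping C_A high (PFR or concentrated feed) favours P.

0.849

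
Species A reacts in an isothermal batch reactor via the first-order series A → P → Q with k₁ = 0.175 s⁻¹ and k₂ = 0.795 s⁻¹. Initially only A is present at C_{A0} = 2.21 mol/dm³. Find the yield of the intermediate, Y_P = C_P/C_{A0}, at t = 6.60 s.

The intermediate concentration in a first-order A→B→C sequence is C_P = k₁C_{A0}(e^(−k₁t) − e^(−k₂t))/(k₂−k₁).
e^(−k₁t) = e^(−0.175×6.60) = e^(−1.155) = 0.3151; e^(−k₂t) = e^(−5.247) = 0.005263.
C_P = 0.175×2.21/(0.795−0.175) × (0.3151−0.005263) = 0.6238×0.3098 = 0.1932 mol/dm³.
Y_P = C_P/C_{A0} = 0.1932/2.21 = 0.0874.

0.0874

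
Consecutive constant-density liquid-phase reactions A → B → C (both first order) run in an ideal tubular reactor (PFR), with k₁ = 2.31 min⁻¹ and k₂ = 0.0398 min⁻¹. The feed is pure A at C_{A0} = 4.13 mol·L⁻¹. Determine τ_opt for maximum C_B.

For first-order series the maximum of C_B occurs at τ_opt = ln(k₂/k₁)/(k₂−k₁).
= ln(0.0398/2.31)/(0.0398−2.31) = ln(0.01723)/-2.270 = -4.061/-2.270 = 1.79 min.

1.79 min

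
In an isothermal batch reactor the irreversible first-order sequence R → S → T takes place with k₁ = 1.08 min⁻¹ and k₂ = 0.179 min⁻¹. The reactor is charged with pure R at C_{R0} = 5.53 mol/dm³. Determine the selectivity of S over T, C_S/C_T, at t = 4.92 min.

The intermediate concentration in a first-order A→B→C sequence is C_S = k₁C_{R0}(e^(−k₁t) − e^(−k₂t))/(k₂−k₁).
e^(−k₁t) = e^(−1.08×4.92) = e^(−5.314) = 0.004924; e^(−k₂t) = e^(−0.8807) = 0.4145.
C_S = 1.08×5.53/(0.179−1.08) × (0.004924−0.4145) = (-6.629)×(-0.4096) = 2.715 mol/dm³.
C_R = C_{R0}e^(−k₁t) = 0.02723 mol/dm³, so C_T = C_{R0}−C_R−C_S = 2.788 mol/dm³; C_S/C_T = 0.974.

0.974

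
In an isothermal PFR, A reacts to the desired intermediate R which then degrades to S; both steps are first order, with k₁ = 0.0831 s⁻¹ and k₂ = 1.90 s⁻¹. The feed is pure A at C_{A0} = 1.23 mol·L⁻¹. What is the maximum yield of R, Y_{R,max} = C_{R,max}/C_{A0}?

0.0379

For a first-order series the maximum intermediate yield is C_{R,max}/C_{A0} = (k₁/k₂)^[k₂/(k₂−k₁)].
= (0.0831/1.90)^(1.90/(1.90−0.0831)) = (0.04374)^(1.046) = 0.03790.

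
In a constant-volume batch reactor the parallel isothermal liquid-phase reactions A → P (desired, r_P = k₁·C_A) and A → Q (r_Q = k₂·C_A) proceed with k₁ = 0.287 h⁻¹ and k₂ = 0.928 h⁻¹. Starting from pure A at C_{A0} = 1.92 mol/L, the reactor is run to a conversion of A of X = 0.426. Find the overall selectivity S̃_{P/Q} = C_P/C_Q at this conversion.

C_A = C_{A0}(1−X) = 1.102 mol/L.
Both paths are first order in A, so the instantaneous fraction to P is constant: dC_P/d(−C_A) = k₁/(k₁+k₂) = 0.2362.
C_P = 0.2362·(C_{A0}−C_A) = 0.2362×0.8179 = 0.193 mol/L.
C_Q = (C_{A0}−C_A)−C_P = 0.6247 mol/L; S̃_{P/Q} = 0.1932/0.6247 = 0.309.

0.309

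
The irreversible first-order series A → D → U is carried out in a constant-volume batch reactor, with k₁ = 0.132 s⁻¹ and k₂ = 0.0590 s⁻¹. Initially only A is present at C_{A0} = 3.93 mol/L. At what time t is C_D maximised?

The intermediate peaks when r₁ = r₂, i.e. k₁e^(−k₁t) = k₂e^(−k₂t), giving t_opt = ln(k₂/k₁)/(k₂−k₁).
= ln(0.0590/0.132)/(0.0590−0.132) = ln(0.4470)/-0.07300 = -0.8053/-0.07300 = 11.0 s.

11.0 s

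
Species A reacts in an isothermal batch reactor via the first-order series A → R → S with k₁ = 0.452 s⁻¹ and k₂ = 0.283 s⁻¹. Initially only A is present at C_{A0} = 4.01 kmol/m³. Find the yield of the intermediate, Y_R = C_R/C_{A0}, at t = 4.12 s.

For first-order series with pure A initially, C_R(t) = k₁C_{A0}/(k₂−k₁)·(e^(−k₁t) − e^(−k₂t)).
e^(−k₁t) = e^(−0.452×4.12) = e^(−1.862) = 0.1553; e^(−k₂t) = e^(−1.166) = 0.3116.
C_R = 0.452×4.01/(0.283−0.452) × (0.1553−0.3116) = (-10.72)×(-0.1563) = 1.676 kmol/m³.
Y_R = C_R/C_{A0} = 1.676/4.01 = 0.418.

0.418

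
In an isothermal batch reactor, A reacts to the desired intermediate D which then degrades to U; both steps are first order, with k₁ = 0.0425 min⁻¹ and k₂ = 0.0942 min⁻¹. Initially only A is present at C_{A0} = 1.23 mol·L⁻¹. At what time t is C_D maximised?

15.4 min

The intermediate peaks when r₁ = r₂, i.e. k₁e^(−k₁t) = k₂e^(−k₂t), giving t_opt = ln(k₂/k₁)/(k₂−k₁).
= ln(0.0942/0.0425)/(0.0942−0.0425) = ln(2.216)/0.05170 = 0.7959/0.05170 = 15.4 min.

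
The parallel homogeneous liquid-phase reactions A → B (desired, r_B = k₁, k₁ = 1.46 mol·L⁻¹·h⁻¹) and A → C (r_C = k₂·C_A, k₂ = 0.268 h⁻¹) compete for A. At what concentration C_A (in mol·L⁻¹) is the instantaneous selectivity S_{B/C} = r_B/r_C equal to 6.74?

0.808 mol·L⁻¹

S_{B/C} = (k₁/k₂)·C_A⁻¹ ⇒ C_A = (S·k₂/k₁)^(-1).
= (6.74×0.268/1.46)^(-1) = (1.237)^(-1) = 0.808 mol·L⁻¹.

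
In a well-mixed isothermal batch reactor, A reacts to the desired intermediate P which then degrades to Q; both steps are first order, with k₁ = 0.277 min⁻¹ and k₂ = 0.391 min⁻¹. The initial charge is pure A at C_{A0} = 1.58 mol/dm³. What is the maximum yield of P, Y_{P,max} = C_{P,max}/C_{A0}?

0.307

For a first-order series the maximum intermediate yield is C_{P,max}/C_{A0} = (k₁/k₂)^[k₂/(k₂−k₁)].
= (0.277/0.391)^(0.391/(0.391−0.277)) = (0.7084)^(3.430) = 0.3066.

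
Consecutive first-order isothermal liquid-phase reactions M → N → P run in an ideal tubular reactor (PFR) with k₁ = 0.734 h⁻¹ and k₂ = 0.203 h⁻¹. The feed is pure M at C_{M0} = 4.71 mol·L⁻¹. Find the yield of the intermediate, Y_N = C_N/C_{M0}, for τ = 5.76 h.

Solving the coupled first-order balances gives C_N(τ) = [k₁/(k₂−k₁)]·C_{M0}·(e^(−k₁τ) − e^(−k₂τ)).
e^(−k₁τ) = e^(−0.734×5.76) = e^(−4.228) = 0.01458; e^(−k₂τ) = e^(−1.169) = 0.3106.
C_N = 0.734×4.71/(0.203−0.734) × (0.01458−0.3106) = (-6.511)×(-0.2960) = 1.927 mol·L⁻¹.
Y_N = C_N/C_{M0} = 1.927/4.71 = 0.409.

0.409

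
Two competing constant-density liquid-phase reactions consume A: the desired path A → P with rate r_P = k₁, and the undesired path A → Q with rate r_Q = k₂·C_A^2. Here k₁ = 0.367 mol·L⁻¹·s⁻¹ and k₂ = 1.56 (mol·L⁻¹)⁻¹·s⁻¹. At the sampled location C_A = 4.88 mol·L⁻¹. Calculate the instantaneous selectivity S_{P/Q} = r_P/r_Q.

0.00988

S_{P/Q} = r_P/r_Q = (k₁)/(k₂·C_A^2) = (k₁/k₂)·C_A^-2.
= (0.367) / (1.56×4.880^2) = 0.3670/37.15 = 0.00988.
The undesired path is higher order in A, so low C_A (CSTR or dilute feed) favours P.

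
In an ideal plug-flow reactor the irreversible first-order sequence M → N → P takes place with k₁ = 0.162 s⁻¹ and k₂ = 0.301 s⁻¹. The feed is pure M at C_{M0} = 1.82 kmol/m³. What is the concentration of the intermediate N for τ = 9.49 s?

Solving the coupled first-order balances gives C_N(τ) = [k₁/(k₂−k₁)]·C_{M0}·(e^(−k₁τ) − e^(−k₂τ)).
e^(−k₁τ) = e^(−0.162×9.49) = e^(−1.537) = 0.2149; e^(−k₂τ) = e^(−2.856) = 0.05747.
C_N = 0.162×1.82/(0.301−0.162) × (0.2149−0.05747) = 2.121×0.1575 = 0.3340 kmol/m³.

0.334 kmol/m³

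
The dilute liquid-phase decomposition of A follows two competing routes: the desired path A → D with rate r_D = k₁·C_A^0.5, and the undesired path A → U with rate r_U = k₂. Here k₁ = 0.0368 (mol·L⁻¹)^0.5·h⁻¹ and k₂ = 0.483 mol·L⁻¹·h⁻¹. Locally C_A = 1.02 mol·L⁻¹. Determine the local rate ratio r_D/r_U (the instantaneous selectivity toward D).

S_{D/U} = r_D/r_U = (k₁·C_A^0.5)/(k₂) = (k₁/k₂)·C_A^0.5.
= (0.0368×1.020^0.5) / (0.483) = 0.03717/0.4830 = 0.0769.
Since the desired path is higher order in A, keeping C_A high (PFR or concentrated feed) favours D.

0.0769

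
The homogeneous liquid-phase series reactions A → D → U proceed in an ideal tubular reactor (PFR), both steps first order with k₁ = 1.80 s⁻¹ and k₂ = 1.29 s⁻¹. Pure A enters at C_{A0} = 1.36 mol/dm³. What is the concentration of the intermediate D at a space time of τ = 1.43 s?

The intermediate concentration in a first-order A→B→C sequence is C_D = k₁C_{A0}(e^(−k₁τ) − e^(−k₂τ))/(k₂−k₁).
e^(−k₁τ) = e^(−1.80×1.43) = e^(−2.574) = 0.07623; e^(−k₂τ) = e^(−1.845) = 0.1581.
C_D = 1.80×1.36/(1.29−1.80) × (0.07623−0.1581) = (-4.800)×(-0.08184) = 0.3928 mol/dm³.

0.393 mol/dm³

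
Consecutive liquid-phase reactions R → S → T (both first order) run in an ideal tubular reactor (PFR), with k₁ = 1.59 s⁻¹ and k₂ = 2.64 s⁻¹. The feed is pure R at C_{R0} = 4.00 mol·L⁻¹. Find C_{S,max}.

1.12 mol·L⁻¹

For a first-order series the maximum intermediate yield is C_{S,max}/C_{R0} = (k₁/k₂)^[k₂/(k₂−k₁)].
= (1.59/2.64)^(2.64/(2.64−1.59)) = (0.6023)^(2.514) = 0.2795.
C_{S,max} = 0.2795×4.00 = 1.12 mol·L⁻¹.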